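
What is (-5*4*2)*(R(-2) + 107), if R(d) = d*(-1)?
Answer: -4360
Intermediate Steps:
R(d) = -d
(-5*4*2)*(R(-2) + 107) = (-5*4*2)*(-1*(-2) + 107) = (-20*2)*(2 + 107) = -40*109 = -4360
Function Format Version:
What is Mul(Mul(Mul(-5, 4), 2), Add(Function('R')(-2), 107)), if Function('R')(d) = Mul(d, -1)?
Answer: -4360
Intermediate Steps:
Function('R')(d) = Mul(-1, d)
Mul(Mul(Mul(-5, 4), 2), Add(Function('R')(-2), 107)) = Mul(Mul(Mul(-5, 4), 2), Add(Mul(-1, -2), 107)) = Mul(Mul(-20, 2), Add(2, 107)) = Mul(-40, 109) = -4360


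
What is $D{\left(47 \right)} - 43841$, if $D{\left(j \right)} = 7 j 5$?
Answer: $-42196$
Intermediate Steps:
$D{\left(j \right)} = 35 j$
$D{\left(47 \right)} - 43841 = 35 \cdot 47 - 43841 = 1645 - 43841 = -42196$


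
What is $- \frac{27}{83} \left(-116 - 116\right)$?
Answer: $\frac{6264}{83} \approx 75.47$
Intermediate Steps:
$- \frac{27}{83} \left(-116 - 116\right) = \left(-27\right) \frac{1}{83} \left(-232\right) = \left(- \frac{27}{83}\right) \left(-232\right) = \frac{6264}{83}$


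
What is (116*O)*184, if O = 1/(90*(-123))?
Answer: -10672/5535 ≈ -1.9281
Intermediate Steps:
O = -1/11070 (O = (1/90)*(-1/123) = -1/11070 ≈ -9.0334e-5)
(116*O)*184 = (116*(-1/11070))*184 = -58/5535*184 = -10672/5535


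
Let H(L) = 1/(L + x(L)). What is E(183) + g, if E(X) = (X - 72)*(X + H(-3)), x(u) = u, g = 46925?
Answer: 134439/2 ≈ 67220.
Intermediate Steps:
H(L) = 1/(2*L) (H(L) = 1/(L + L) = 1/(2*L))
E(X) = (-72 + X)*(-⅙ + X) (E(X) = (X - 72)*(X + (½)/(-3)) = (-72 + X)*(X + (½)*(-⅓)) = (-72 + X)*(X - ⅙) = (-72 + X)*(-⅙ + X))
E(183) + g = (12 + 183² - 433/6*183) + 46925 = (12 + 33489 - 26413/2) + 46925 = 40589/2 + 46925 = 134439/2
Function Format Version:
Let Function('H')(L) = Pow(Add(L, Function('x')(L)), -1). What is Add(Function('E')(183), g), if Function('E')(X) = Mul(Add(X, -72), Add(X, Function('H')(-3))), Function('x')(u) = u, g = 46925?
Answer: Rational(134439, 2) ≈ 67220.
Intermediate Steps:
Function('H')(L) = Mul(Rational(1, 2), Pow(L, -1)) (Function('H')(L) = Pow(Add(L, L), -1) = Pow(Mul(2, L), -1) = Mul(Rational(1, 2), Pow(L, -1)))
Function('E')(X) = Mul(Add(-72, X), Add(Rational(-1, 6), X)) (Function('E')(X) = Mul(Add(X, -72), Add(X, Mul(Rational(1, 2), Pow(-3, -1)))) = Mul(Add(-72, X), Add(X, Mul(Rational(1, 2), Rational(-1, 3)))) = Mul(Add(-72, X), Add(X, Rational(-1, 6))) = Mul(Add(-72, X), Add(Rational(-1, 6), X)))
Add(Function('E')(183), g) = Add(Add(12, Pow(183, 2), Mul(Rational(-433, 6), 183)), 46925) = Add(Add(12, 33489, Rational(-26413, 2)), 46925) = Add(Rational(40589, 2), 46925) = Rational(134439, 2)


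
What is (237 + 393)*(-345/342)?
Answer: -12075/19 ≈ -635.53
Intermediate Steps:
(237 + 393)*(-345/342) = 630*(-345*1/342) = 630*(-115/114) = -12075/19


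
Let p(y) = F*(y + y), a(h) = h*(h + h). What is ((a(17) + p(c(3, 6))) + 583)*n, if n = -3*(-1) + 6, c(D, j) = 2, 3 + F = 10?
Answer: 10701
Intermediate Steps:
F = 7 (F = -3 + 10 = 7)
a(h) = 2*h² (a(h) = h*(2*h) = 2*h²)
n = 9 (n = 3 + 6 = 9)
p(y) = 14*y (p(y) = 7*(y + y) = 7*(2*y) = 14*y)
((a(17) + p(c(3, 6))) + 583)*n = ((2*17² + 14*2) + 583)*9 = ((2*289 + 28) + 583)*9 = ((578 + 28) + 583)*9 = (606 + 583)*9 = 1189*9 = 10701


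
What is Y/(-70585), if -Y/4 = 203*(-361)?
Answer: -15428/3715 ≈ -4.1529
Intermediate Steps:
Y = 293132 (Y = -812*(-361) = -4*(-73283) = 293132)
Y/(-70585) = 293132/(-70585) = 293132*(-1/70585) = -15428/3715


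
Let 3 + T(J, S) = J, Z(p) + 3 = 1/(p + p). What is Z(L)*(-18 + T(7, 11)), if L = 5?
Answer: 203/5 ≈ 40.600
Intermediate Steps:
Z(p) = -3 + 1/(2*p) (Z(p) = -3 + 1/(p + p) = -3 + 1/(2*p))
T(J, S) = -3 + J
Z(L)*(-18 + T(7, 11)) = (-3 + (1/2)/5)*(-18 + (-3 + 7)) = (-3 + (1/2)*(1/5))*(-18 + 4) = (-3 + 1/10)*(-14) = -29/10*(-14) = 203/5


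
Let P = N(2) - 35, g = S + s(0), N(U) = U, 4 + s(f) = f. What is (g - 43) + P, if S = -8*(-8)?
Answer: -16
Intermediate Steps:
S = 64
s(f) = -4 + f
g = 60 (g = 64 + (-4 + 0) = 64 - 4 = 60)
P = -33 (P = 2 - 35 = -33)
(g - 43) + P = (60 - 43) - 33 = 17 - 33 = -16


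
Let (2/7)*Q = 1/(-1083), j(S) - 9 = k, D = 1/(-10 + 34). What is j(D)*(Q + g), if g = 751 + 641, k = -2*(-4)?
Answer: 51256105/2166 ≈ 23664.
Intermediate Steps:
D = 1/24 ≈ 0.041667
k = 8
j(S) = 17 (j(S) = 9 + 8 = 17)
Q = -7/2166 (Q = (7/2)/(-1083) = (7/2)*(-1/1083) = -7/2166 ≈ -0.0032318)
g = 1392
j(D)*(Q + g) = 17*(-7/2166 + 1392) = 17*(3015065/2166) = 51256105/2166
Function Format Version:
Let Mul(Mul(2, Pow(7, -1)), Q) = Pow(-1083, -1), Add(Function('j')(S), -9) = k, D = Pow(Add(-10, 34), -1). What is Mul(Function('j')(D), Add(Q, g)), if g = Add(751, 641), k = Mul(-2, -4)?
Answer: Rational(51256105, 2166) ≈ 23664.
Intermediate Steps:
D = Rational(1, 24) (D = Pow(24, -1) = Rational(1, 24) ≈ 0.041667)
k = 8
Function('j')(S) = 17 (Function('j')(S) = Add(9, 8) = 17)
Q = Rational(-7, 2166) (Q = Mul(Rational(7, 2), Pow(-1083, -1)) = Mul(Rational(7, 2), Rational(-1, 1083)) = Rational(-7, 2166) ≈ -0.0032318)
g = 1392
Mul(Function('j')(D), Add(Q, g)) = Mul(17, Add(Rational(-7, 2166), 1392)) = Mul(17, Rational(3015065, 2166)) = Rational(51256105, 2166)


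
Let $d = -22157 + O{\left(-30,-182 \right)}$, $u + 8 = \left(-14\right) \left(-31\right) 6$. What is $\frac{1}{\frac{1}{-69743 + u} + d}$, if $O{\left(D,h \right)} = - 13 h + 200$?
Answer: $- \frac{67147}{1315476878} \approx -5.1044 \cdot 10^{-5}$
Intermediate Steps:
$O{\left(D,h \right)} = 200 - 13 h$
$u = 2596$ ($u = -8 + \left(-14\right) \left(-31\right) 6 = -8 + 434 \cdot 6 = -8 + 2604 = 2596$)
$d = -19591$ ($d = -22157 + \left(200 - -2366\right) = -22157 + \left(200 + 2366\right) = -22157 + 2566 = -19591$)
$\frac{1}{\frac{1}{-69743 + u} + d} = \frac{1}{\frac{1}{-69743 + 2596} - 19591} = \frac{1}{\frac{1}{-67147} - 19591} = \frac{1}{- \frac{1}{67147} - 19591} = \frac{1}{- \frac{1315476878}{67147}} = - \frac{67147}{1315476878}$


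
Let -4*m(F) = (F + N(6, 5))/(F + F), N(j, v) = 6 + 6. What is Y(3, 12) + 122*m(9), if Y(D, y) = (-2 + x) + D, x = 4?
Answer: -367/12 ≈ -30.583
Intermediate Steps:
N(j, v) = 12
m(F) = -(12 + F)/(8*F) (m(F) = -(F + 12)/(4*(F + F)) = -(12 + F)/(4*(2*F)) = -(12 + F)*1/(2*F)/4 = -(12 + F)/(8*F))
Y(D, y) = 2 + D (Y(D, y) = (-2 + 4) + D = 2 + D)
Y(3, 12) + 122*m(9) = (2 + 3) + 122*((1/8)*(-12 - 1*9)/9) = 5 + 122*((1/8)*(1/9)*(-12 - 9)) = 5 + 122*((1/8)*(1/9)*(-21)) = 5 + 122*(-7/24) = 5 - 427/12 = -367/12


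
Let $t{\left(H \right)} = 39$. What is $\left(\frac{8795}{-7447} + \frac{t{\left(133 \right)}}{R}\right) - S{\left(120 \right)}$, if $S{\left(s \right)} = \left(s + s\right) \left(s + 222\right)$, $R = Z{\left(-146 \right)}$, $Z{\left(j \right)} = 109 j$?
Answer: $- \frac{9727568934703}{118511558} \approx -82081.0$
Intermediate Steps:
$R = -15914$ ($R = 109 \left(-146\right) = -15914$)
$S{\left(s \right)} = 2 s \left(222 + s\right)$
$\left(\frac{8795}{-7447} + \frac{t{\left(133 \right)}}{R}\right) - S{\left(120 \right)} = \left(\frac{8795}{-7447} + \frac{39}{-15914}\right) - 2 \cdot 120 \left(222 + 120\right) = \left(8795 \left(- \frac{1}{7447}\right) + 39 \left(- \frac{1}{15914}\right)\right) - 2 \cdot 120 \cdot 342 = \left(- \frac{8795}{7447} - \frac{39}{15914}\right) - 82080 = - \frac{140254063}{118511558} - 82080 = - \frac{9727568934703}{118511558}$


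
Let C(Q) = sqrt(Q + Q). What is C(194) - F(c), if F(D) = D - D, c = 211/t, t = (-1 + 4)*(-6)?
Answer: 2*sqrt(97) ≈ 19.698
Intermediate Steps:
t = -18 (t = 3*(-6) = -18)
C(Q) = sqrt(2)*sqrt(Q) (C(Q) = sqrt(2*Q) = sqrt(2)*sqrt(Q))
c = -211/18 (c = 211/(-18) = 211*(-1/18) = -211/18 ≈ -11.722)
F(D) = 0
C(194) - F(c) = sqrt(2)*sqrt(194) - 1*0 = 2*sqrt(97) + 0 = 2*sqrt(97)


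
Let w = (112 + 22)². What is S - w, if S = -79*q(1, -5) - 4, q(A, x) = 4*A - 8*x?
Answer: -21436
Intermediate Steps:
q(A, x) = -8*x + 4*A
w = 17956 (w = 134² = 17956)
S = -3480 (S = -79*(-8*(-5) + 4*1) - 4 = -79*(40 + 4) - 4 = -79*44 - 4 = -3476 - 4 = -3480)
S - w = -3480 - 1*17956 = -3480 - 17956 = -21436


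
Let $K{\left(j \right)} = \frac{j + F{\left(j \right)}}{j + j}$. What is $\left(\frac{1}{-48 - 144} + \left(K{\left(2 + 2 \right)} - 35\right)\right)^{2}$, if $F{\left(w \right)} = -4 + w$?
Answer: $\frac{43890625}{36864} \approx 1190.6$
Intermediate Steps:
$K{\left(j \right)} = \frac{-4 + 2 j}{2 j}$ ($K{\left(j \right)} = \frac{j + \left(-4 + j\right)}{j + j} = \frac{-4 + 2 j}{2 j}$)
$\left(\frac{1}{-48 - 144} + \left(K{\left(2 + 2 \right)} - 35\right)\right)^{2} = \left(\frac{1}{-48 - 144} - \left(35 - \frac{-2 + \left(2 + 2\right)}{2 + 2}\right)\right)^{2} = \left(\frac{1}{-192} - \left(35 - \frac{-2 + 4}{4}\right)\right)^{2} = \left(- \frac{1}{192} + \left(\frac{1}{4} \cdot 2 - 35\right)\right)^{2} = \left(- \frac{1}{192} + \left(\frac{1}{2} - 35\right)\right)^{2} = \left(- \frac{1}{192} - \frac{69}{2}\right)^{2} = \left(- \frac{6625}{192}\right)^{2} = \frac{43890625}{36864}$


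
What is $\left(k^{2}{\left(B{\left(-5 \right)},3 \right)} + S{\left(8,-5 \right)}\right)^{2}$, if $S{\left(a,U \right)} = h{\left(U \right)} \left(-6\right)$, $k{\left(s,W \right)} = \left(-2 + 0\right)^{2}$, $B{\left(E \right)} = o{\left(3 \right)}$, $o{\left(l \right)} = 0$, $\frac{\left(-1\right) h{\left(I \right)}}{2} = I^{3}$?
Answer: $2202256$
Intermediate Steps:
$h{\left(I \right)} = - 2 I^{3}$
$B{\left(E \right)} = 0$
$k{\left(s,W \right)} = 4$ ($k{\left(s,W \right)} = \left(-2\right)^{2} = 4$)
$S{\left(a,U \right)} = 12 U^{3}$ ($S{\left(a,U \right)} = - 2 U^{3} \left(-6\right) = 12 U^{3}$)
$\left(k^{2}{\left(B{\left(-5 \right)},3 \right)} + S{\left(8,-5 \right)}\right)^{2} = \left(4^{2} + 12 \left(-5\right)^{3}\right)^{2} = \left(16 + 12 \left(-125\right)\right)^{2} = \left(16 - 1500\right)^{2} = \left(-1484\right)^{2} = 2202256$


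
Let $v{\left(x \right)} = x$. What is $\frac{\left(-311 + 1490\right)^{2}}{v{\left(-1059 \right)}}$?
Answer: $- \frac{463347}{353} \approx -1312.6$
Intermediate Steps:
$\frac{\left(-311 + 1490\right)^{2}}{v{\left(-1059 \right)}} = \frac{\left(-311 + 1490\right)^{2}}{-1059} = 1179^{2} \left(- \frac{1}{1059}\right) = 1390041 \left(- \frac{1}{1059}\right) = - \frac{463347}{353}$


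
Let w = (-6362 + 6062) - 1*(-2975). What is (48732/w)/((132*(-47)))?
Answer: -4061/1382975 ≈ -0.0029364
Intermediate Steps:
w = 2675 (w = -300 + 2975 = 2675)
(48732/w)/((132*(-47))) = (48732/2675)/((132*(-47))) = (48732*(1/2675))/(-6204) = (48732/2675)*(-1/6204) = -4061/1382975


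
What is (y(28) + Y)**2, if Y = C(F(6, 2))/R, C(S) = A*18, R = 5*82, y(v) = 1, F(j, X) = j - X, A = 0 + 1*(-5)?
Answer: 1024/1681 ≈ 0.60916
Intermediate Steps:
A = -5 (A = 0 - 5 = -5)
R = 410
C(S) = -90 (C(S) = -5*18 = -90)
Y = -9/41 (Y = -90/410 = -90*1/410 = -9/41 ≈ -0.21951)
(y(28) + Y)**2 = (1 - 9/41)**2 = (32/41)**2 = 1024/1681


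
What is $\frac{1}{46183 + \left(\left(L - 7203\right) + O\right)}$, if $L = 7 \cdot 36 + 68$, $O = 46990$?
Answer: $\frac{1}{86290} \approx 1.1589 \cdot 10^{-5}$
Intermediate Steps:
$L = 320$ ($L = 252 + 68 = 320$)
$\frac{1}{46183 + \left(\left(L - 7203\right) + O\right)} = \frac{1}{46183 + \left(\left(320 - 7203\right) + 46990\right)} = \frac{1}{46183 + \left(-6883 + 46990\right)} = \frac{1}{46183 + 40107} = \frac{1}{86290}$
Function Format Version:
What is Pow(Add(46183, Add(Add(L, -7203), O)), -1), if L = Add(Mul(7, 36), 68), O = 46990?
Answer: Rational(1, 86290) ≈ 1.1589e-5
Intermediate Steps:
L = 320 (L = Add(252, 68) = 320)
Pow(Add(46183, Add(Add(L, -7203), O)), -1) = Pow(Add(46183, Add(Add(320, -7203), 46990)), -1) = Pow(Add(46183, Add(-6883, 46990)), -1) = Pow(Add(46183, 40107), -1) = Pow(86290, -1) = Rational(1, 86290)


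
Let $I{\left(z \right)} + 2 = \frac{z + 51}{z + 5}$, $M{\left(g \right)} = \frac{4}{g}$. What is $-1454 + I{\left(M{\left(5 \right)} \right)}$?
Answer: $- \frac{41965}{29} \approx -1447.1$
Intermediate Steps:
$I{\left(z \right)} = -2 + \frac{51 + z}{5 + z}$ ($I{\left(z \right)} = -2 + \frac{z + 51}{z + 5} = -2 + \frac{51 + z}{5 + z}$)
$-1454 + I{\left(M{\left(5 \right)} \right)} = -1454 + \frac{41 - \frac{4}{5}}{5 + \frac{4}{5}} = -1454 + \frac{41 - \frac{4}{5}}{\frac{29}{5}} = -1454 + \frac{5}{29} \cdot \frac{201}{5} = -1454 + \frac{201}{29} = - \frac{41965}{29}$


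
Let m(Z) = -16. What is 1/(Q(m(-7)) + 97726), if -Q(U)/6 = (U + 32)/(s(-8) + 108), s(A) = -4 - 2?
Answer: 17/1661326 ≈ 1.0233e-5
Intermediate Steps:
s(A) = -6
Q(U) = -32/17 - U/17 (Q(U) = -6*(U + 32)/(-6 + 108) = -6*(32 + U)/102 = -6*(16/51 + U/102) = -32/17 - U/17)
1/(Q(m(-7)) + 97726) = 1/((-32/17 - 1/17*(-16)) + 97726) = 1/((-32/17 + 16/17) + 97726) = 1/(-16/17 + 97726) = 1/(1661326/17) = 17/1661326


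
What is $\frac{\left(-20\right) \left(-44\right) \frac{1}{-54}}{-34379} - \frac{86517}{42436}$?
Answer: $- \frac{80289262621}{39390495588} \approx -2.0383$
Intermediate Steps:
$\frac{\left(-20\right) \left(-44\right) \frac{1}{-54}}{-34379} - \frac{86517}{42436} = 880 \left(- \frac{1}{54}\right) \left(- \frac{1}{34379}\right) - \frac{86517}{42436} = \left(- \frac{440}{27}\right) \left(- \frac{1}{34379}\right) - \frac{86517}{42436} = \frac{440}{928233} - \frac{86517}{42436} = - \frac{80289262621}{39390495588}$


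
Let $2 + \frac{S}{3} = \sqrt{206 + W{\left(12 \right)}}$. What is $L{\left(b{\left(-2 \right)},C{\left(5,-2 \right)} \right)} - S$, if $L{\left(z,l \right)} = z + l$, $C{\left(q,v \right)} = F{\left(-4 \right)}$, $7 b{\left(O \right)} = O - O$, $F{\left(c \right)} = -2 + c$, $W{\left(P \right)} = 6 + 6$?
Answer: $- 3 \sqrt{218} \approx -44.294$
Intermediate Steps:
$W{\left(P \right)} = 12$
$b{\left(O \right)} = 0$ ($b{\left(O \right)} = \frac{O - O}{7} = \frac{1}{7} \cdot 0 = 0$)
$S = -6 + 3 \sqrt{218}$ ($S = -6 + 3 \sqrt{206 + 12} = -6 + 3 \sqrt{218} \approx 38.294$)
$C{\left(q,v \right)} = -6$ ($C{\left(q,v \right)} = -2 - 4 = -6$)
$L{\left(z,l \right)} = l + z$
$L{\left(b{\left(-2 \right)},C{\left(5,-2 \right)} \right)} - S = \left(-6 + 0\right) - \left(-6 + 3 \sqrt{218}\right) = -6 + \left(6 - 3 \sqrt{218}\right) = - 3 \sqrt{218}$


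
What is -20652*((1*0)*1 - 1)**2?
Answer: -20652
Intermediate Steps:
-20652*((1*0)*1 - 1)**2 = -20652*(0*1 - 1)**2 = -20652*(0 - 1)**2 = -20652*(-1)**2 = -20652*1 = -20652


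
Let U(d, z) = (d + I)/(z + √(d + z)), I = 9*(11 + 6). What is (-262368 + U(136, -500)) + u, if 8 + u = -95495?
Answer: -22399539886/62591 - 289*I*√91/125182 ≈ -3.5787e+5 - 0.022023*I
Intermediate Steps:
u = -95503 (u = -8 - 95495 = -95503)
I = 153 (I = 9*17 = 153)
U(d, z) = (153 + d)/(z + √(d + z)) (U(d, z) = (d + 153)/(z + √(d + z)) = (153 + d)/(z + √(d + z)))
(-262368 + U(136, -500)) + u = (-262368 + (153 + 136)/(-500 + √(136 - 500))) - 95503 = (-262368 + 289/(-500 + √(-364))) - 95503 = (-262368 + 289/(-500 + 2*I*√91)) - 95503 = -357871 + 289/(-500 + 2*I*√91)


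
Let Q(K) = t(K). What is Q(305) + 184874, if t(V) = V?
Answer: 185179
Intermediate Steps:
Q(K) = K
Q(305) + 184874 = 305 + 184874 = 185179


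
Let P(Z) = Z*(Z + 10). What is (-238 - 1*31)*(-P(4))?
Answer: 15064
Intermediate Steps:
P(Z) = Z*(10 + Z)
(-238 - 1*31)*(-P(4)) = (-238 - 1*31)*(-4*(10 + 4)) = (-238 - 31)*(-4*14) = -(-269)*56 = -269*(-56) = 15064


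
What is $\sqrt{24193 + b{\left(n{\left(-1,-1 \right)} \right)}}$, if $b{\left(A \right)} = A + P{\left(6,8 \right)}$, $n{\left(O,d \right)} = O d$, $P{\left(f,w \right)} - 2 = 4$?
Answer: $110 \sqrt{2} \approx 155.56$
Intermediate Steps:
$P{\left(f,w \right)} = 6$ ($P{\left(f,w \right)} = 2 + 4 = 6$)
$b{\left(A \right)} = 6 + A$ ($b{\left(A \right)} = A + 6 = 6 + A$)
$\sqrt{24193 + b{\left(n{\left(-1,-1 \right)} \right)}} = \sqrt{24193 + \left(6 - -1\right)} = \sqrt{24193 + \left(6 + 1\right)} = \sqrt{24193 + 7} = \sqrt{24200} = 110 \sqrt{2}$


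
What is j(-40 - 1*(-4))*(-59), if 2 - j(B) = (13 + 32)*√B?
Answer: -118 + 15930*I ≈ -118.0 + 15930.0*I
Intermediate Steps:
j(B) = 2 - 45*√B (j(B) = 2 - (13 + 32)*√B = 2 - 45*√B)
j(-40 - 1*(-4))*(-59) = (2 - 45*√(-40 - 1*(-4)))*(-59) = (2 - 45*√(-40 + 4))*(-59) = (2 - 270*I)*(-59) = -118 + 15930*I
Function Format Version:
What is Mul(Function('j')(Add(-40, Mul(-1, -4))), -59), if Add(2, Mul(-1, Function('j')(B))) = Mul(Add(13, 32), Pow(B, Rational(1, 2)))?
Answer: Add(-118, Mul(15930, I)) ≈ Add(-118.00, Mul(15930., I))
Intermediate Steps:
Function('j')(B) = Add(2, Mul(-45, Pow(B, Rational(1, 2)))) (Function('j')(B) = Add(2, Mul(-1, Mul(Add(13, 32), Pow(B, Rational(1, 2))))) = Add(2, Mul(-1, Mul(45, Pow(B, Rational(1, 2))))) = Add(2, Mul(-45, Pow(B, Rational(1, 2)))))
Mul(Function('j')(Add(-40, Mul(-1, -4))), -59) = Mul(Add(2, Mul(-45, Pow(Add(-40, Mul(-1, -4)), Rational(1, 2)))), -59) = Mul(Add(2, Mul(-45, Pow(Add(-40, 4), Rational(1, 2)))), -59) = Mul(Add(2, Mul(-45, Pow(-36, Rational(1, 2)))), -59) = Mul(Add(2, Mul(-45, Mul(6, I))), -59) = Mul(Add(2, Mul(-270, I)), -59) = Add(-118, Mul(15930, I))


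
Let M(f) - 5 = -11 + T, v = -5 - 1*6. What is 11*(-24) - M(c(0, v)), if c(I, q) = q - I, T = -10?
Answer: -248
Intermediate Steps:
v = -11 (v = -5 - 6 = -11)
M(f) = -16 (M(f) = 5 + (-11 - 10) = 5 - 21 = -16)
11*(-24) - M(c(0, v)) = 11*(-24) - 1*(-16) = -264 + 16 = -248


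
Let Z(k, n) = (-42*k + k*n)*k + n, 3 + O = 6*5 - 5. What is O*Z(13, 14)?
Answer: -103796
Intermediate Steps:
O = 22 (O = -3 + (6*5 - 5) = -3 + (30 - 5) = -3 + 25 = 22)
Z(k, n) = n + k*(-42*k + k*n) (Z(k, n) = k*(-42*k + k*n) + n = n + k*(-42*k + k*n))
O*Z(13, 14) = 22*(14 - 42*13² + 14*13²) = 22*(14 - 42*169 + 14*169) = 22*(14 - 7098 + 2366) = 22*(-4718) = -103796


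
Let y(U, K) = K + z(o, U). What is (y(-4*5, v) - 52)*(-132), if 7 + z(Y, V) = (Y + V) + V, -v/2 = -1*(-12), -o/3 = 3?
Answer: 17424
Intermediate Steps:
o = -9 (o = -3*3 = -9)
v = -24 (v = -(-2)*(-12) = -2*12 = -24)
z(Y, V) = -7 + Y + 2*V (z(Y, V) = -7 + ((Y + V) + V) = -7 + ((V + Y) + V) = -7 + (Y + 2*V) = -7 + Y + 2*V)
y(U, K) = -16 + K + 2*U (y(U, K) = K + (-7 - 9 + 2*U) = K + (-16 + 2*U) = -16 + K + 2*U)
(y(-4*5, v) - 52)*(-132) = ((-16 - 24 + 2*(-4*5)) - 52)*(-132) = ((-16 - 24 + 2*(-20)) - 52)*(-132) = ((-16 - 24 - 40) - 52)*(-132) = (-80 - 52)*(-132) = -132*(-132) = 17424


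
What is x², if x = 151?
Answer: 22801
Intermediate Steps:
x² = 151² = 22801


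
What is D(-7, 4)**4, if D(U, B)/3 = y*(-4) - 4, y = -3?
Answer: 331776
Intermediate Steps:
D(U, B) = 24 (D(U, B) = 3*(-3*(-4) - 4) = 3*(12 - 4) = 3*8 = 24)
D(-7, 4)**4 = 24**4 = 331776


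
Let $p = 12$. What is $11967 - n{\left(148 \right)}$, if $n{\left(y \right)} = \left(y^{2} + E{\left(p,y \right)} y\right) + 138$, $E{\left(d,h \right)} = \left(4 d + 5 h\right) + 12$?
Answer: $-128475$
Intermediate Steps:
$E{\left(d,h \right)} = 12 + 4 d + 5 h$
$n{\left(y \right)} = 138 + y^{2} + y \left(60 + 5 y\right)$ ($n{\left(y \right)} = \left(y^{2} + \left(12 + 4 \cdot 12 + 5 y\right) y\right) + 138 = \left(y^{2} + \left(12 + 48 + 5 y\right) y\right) + 138 = \left(y^{2} + \left(60 + 5 y\right) y\right) + 138 = \left(y^{2} + y \left(60 + 5 y\right)\right) + 138 = 138 + y^{2} + y \left(60 + 5 y\right)$)
$11967 - n{\left(148 \right)} = 11967 - \left(138 + 6 \cdot 148^{2} + 60 \cdot 148\right) = 11967 - \left(138 + 6 \cdot 21904 + 8880\right) = 11967 - \left(138 + 131424 + 8880\right) = 11967 - 140442 = -128475$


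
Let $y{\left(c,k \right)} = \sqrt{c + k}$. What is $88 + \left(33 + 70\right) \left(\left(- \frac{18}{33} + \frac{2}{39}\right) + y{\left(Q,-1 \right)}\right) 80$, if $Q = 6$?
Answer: $- \frac{1709128}{429} + 8240 \sqrt{5} \approx 14441.0$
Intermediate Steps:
$88 + \left(33 + 70\right) \left(\left(- \frac{18}{33} + \frac{2}{39}\right) + y{\left(Q,-1 \right)}\right) 80 = 88 + \left(33 + 70\right) \left(\left(- \frac{18}{33} + \frac{2}{39}\right) + \sqrt{6 - 1}\right) 80 = 88 + 103 \left(\left(\left(-18\right) \frac{1}{33} + 2 \cdot \frac{1}{39}\right) + \sqrt{5}\right) 80 = 88 + 103 \left(\left(- \frac{6}{11} + \frac{2}{39}\right) + \sqrt{5}\right) 80 = 88 + 103 \left(- \frac{212}{429} + \sqrt{5}\right) 80 = 88 + \left(- \frac{21836}{429} + 103 \sqrt{5}\right) 80 = 88 - \left(\frac{1746880}{429} - 8240 \sqrt{5}\right) = - \frac{1709128}{429} + 8240 \sqrt{5}$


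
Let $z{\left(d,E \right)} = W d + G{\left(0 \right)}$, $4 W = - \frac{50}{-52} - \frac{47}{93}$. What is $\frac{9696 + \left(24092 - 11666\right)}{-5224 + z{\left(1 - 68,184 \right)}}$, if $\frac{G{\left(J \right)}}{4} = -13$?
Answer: $- \frac{213963984}{51103373} \approx -4.1869$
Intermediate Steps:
$W = \frac{1103}{9672}$ ($W = \frac{- \frac{50}{-52} - \frac{47}{93}}{4} = \frac{\left(-50\right) \left(- \frac{1}{52}\right) - \frac{47}{93}}{4} = \frac{\frac{25}{26} - \frac{47}{93}}{4} = \frac{1}{4} \cdot \frac{1103}{2418} = \frac{1103}{9672} \approx 0.11404$)
$G{\left(J \right)} = -52$ ($G{\left(J \right)} = 4 \left(-13\right) = -52$)
$z{\left(d,E \right)} = -52 + \frac{1103 d}{9672}$ ($z{\left(d,E \right)} = \frac{1103 d}{9672} - 52 = -52 + \frac{1103 d}{9672}$)
$\frac{9696 + \left(24092 - 11666\right)}{-5224 + z{\left(1 - 68,184 \right)}} = \frac{9696 + \left(24092 - 11666\right)}{-5224 - \left(52 - \frac{1103 \left(1 - 68\right)}{9672}\right)} = \frac{9696 + 12426}{-5224 + \left(-52 + \frac{1103}{9672} \left(-67\right)\right)} = \frac{22122}{-5224 - \frac{576845}{9672}} = \frac{22122}{- \frac{51103373}{9672}} = 22122 \left(- \frac{9672}{51103373}\right) = - \frac{213963984}{51103373}$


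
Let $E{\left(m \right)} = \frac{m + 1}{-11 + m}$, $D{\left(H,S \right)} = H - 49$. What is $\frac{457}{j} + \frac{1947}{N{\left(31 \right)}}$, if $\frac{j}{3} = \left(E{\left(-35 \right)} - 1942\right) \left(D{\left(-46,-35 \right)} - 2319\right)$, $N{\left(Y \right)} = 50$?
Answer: $\frac{157389798619}{4041850725} \approx 38.94$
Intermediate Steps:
$D{\left(H,S \right)} = -49 + H$
$E{\left(m \right)} = \frac{1 + m}{-11 + m}$
$j = \frac{323348058}{23}$ ($j = 3 \left(\frac{1 - 35}{-11 - 35} - 1942\right) \left(\left(-49 - 46\right) - 2319\right) = 3 \left(\frac{1}{-46} \left(-34\right) - 1942\right) \left(-95 - 2319\right) = 3 \left(\left(- \frac{1}{46}\right) \left(-34\right) - 1942\right) \left(-2414\right) = 3 \left(\frac{17}{23} - 1942\right) \left(-2414\right) = 3 \left(\left(- \frac{44649}{23}\right) \left(-2414\right)\right) = 3 \cdot \frac{107782686}{23} = \frac{323348058}{23} \approx 1.4059 \cdot 10^{7}$)
$\frac{457}{j} + \frac{1947}{N{\left(31 \right)}} = \frac{457}{\frac{323348058}{23}} + \frac{1947}{50} = 457 \cdot \frac{23}{323348058} + 1947 \cdot \frac{1}{50} = \frac{10511}{323348058} + \frac{1947}{50} = \frac{157389798619}{4041850725}$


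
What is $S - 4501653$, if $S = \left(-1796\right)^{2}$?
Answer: $-1276037$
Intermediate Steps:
$S = 3225616$
$S - 4501653 = 3225616 - 4501653 = -1276037$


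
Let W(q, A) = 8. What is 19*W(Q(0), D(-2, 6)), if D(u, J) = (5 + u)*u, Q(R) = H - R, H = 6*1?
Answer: 152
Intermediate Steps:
H = 6
Q(R) = 6 - R
D(u, J) = u*(5 + u)
19*W(Q(0), D(-2, 6)) = 19*8 = 152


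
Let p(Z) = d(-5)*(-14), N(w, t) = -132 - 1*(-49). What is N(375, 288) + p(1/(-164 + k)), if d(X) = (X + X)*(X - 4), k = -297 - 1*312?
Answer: -1343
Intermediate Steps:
N(w, t) = -83 (N(w, t) = -132 + 49 = -83)
k = -609 (k = -297 - 312 = -609)
d(X) = 2*X*(-4 + X) (d(X) = (2*X)*(-4 + X) = 2*X*(-4 + X))
p(Z) = -1260 (p(Z) = (2*(-5)*(-4 - 5))*(-14) = (2*(-5)*(-9))*(-14) = 90*(-14) = -1260)
N(375, 288) + p(1/(-164 + k)) = -83 - 1260 = -1343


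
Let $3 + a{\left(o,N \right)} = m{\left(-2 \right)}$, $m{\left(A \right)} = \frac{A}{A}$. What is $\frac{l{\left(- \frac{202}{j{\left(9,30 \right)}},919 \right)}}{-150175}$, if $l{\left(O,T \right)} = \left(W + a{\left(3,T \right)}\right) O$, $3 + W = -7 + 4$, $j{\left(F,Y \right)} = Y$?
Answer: $- \frac{808}{2252625} \approx -0.00035869$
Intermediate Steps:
$m{\left(A \right)} = 1$
$a{\left(o,N \right)} = -2$ ($a{\left(o,N \right)} = -3 + 1 = -2$)
$W = -6$ ($W = -3 + \left(-7 + 4\right) = -3 - 3 = -6$)
$l{\left(O,T \right)} = - 8 O$ ($l{\left(O,T \right)} = \left(-6 - 2\right) O = - 8 O$)
$\frac{l{\left(- \frac{202}{j{\left(9,30 \right)}},919 \right)}}{-150175} = \frac{\left(-8\right) \left(- \frac{202}{30}\right)}{-150175} = - 8 \left(\left(-202\right) \frac{1}{30}\right) \left(- \frac{1}{150175}\right) = \left(-8\right) \left(- \frac{101}{15}\right) \left(- \frac{1}{150175}\right) = \frac{808}{15} \left(- \frac{1}{150175}\right) = - \frac{808}{2252625}$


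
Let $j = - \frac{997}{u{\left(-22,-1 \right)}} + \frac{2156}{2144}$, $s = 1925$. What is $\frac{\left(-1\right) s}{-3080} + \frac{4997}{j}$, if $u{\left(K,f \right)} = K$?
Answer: $\frac{12477059}{115000} \approx 108.5$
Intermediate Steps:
$j = \frac{273125}{5896}$ ($j = - \frac{997}{-22} + \frac{2156}{2144} = \left(-997\right) \left(- \frac{1}{22}\right) + 2156 \cdot \frac{1}{2144} = \frac{997}{22} + \frac{539}{536} = \frac{273125}{5896} \approx 46.324$)
$\frac{\left(-1\right) s}{-3080} + \frac{4997}{j} = \frac{\left(-1\right) 1925}{-3080} + \frac{4997}{\frac{273125}{5896}} = \left(-1925\right) \left(- \frac{1}{3080}\right) + 4997 \cdot \frac{5896}{273125} = \frac{5}{8} + \frac{1550648}{14375} = \frac{12477059}{115000}$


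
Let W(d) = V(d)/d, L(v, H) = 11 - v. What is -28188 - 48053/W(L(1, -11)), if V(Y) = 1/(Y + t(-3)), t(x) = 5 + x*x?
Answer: -11560908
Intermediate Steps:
t(x) = 5 + x²
V(Y) = 1/(14 + Y) (V(Y) = 1/(Y + (5 + (-3)²)) = 1/(Y + (5 + 9)) = 1/(Y + 14) = 1/(14 + Y))
W(d) = 1/(d*(14 + d)) (W(d) = 1/((14 + d)*d) = 1/(d*(14 + d)))
-28188 - 48053/W(L(1, -11)) = -28188 - 48053/(1/((11 - 1*1)*(14 + (11 - 1*1)))) = -28188 - 48053/(1/((11 - 1)*(14 + (11 - 1)))) = -28188 - 48053/(1/(10*(14 + 10))) = -28188 - 48053/((⅒)/24) = -28188 - 48053/((⅒)*(1/24)) = -28188 - 48053/1/240 = -28188 - 48053*240 = -28188 - 1*11532720 = -28188 - 11532720 = -11560908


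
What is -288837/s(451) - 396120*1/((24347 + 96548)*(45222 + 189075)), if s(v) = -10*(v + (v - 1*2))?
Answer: 60602973746053/1888355721000 ≈ 32.093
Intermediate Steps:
s(v) = 20 - 20*v (s(v) = -10*(v + (v - 2)) = -10*(v + (-2 + v)) = -10*(-2 + 2*v) = 20 - 20*v)
-288837/s(451) - 396120*1/((24347 + 96548)*(45222 + 189075)) = -288837/(20 - 20*451) - 396120*1/((24347 + 96548)*(45222 + 189075)) = -288837/(20 - 9020) - 396120/(234297*120895) = -288837/(-9000) - 396120/28325335815 = -288837*(-1/9000) - 396120*1/28325335815 = 32093/1000 - 26408/1888355721 = 60602973746053/1888355721000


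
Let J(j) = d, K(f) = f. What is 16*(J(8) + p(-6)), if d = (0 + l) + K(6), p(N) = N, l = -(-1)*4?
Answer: 64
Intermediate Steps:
l = 4 (l = -1*(-4) = 4)
d = 10 (d = (0 + 4) + 6 = 4 + 6 = 10)
J(j) = 10
16*(J(8) + p(-6)) = 16*(10 - 6) = 16*4 = 64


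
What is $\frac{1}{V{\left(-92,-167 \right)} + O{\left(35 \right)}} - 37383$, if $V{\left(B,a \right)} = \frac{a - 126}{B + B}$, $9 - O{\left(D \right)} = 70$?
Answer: $- \frac{408633757}{10931} \approx -37383.0$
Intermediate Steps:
$O{\left(D \right)} = -61$ ($O{\left(D \right)} = 9 - 70 = -61$)
$V{\left(B,a \right)} = \frac{-126 + a}{2 B}$
$\frac{1}{V{\left(-92,-167 \right)} + O{\left(35 \right)}} - 37383 = \frac{1}{\frac{-126 - 167}{2 \left(-92\right)} - 61} - 37383 = \frac{1}{\frac{1}{2} \left(- \frac{1}{92}\right) \left(-293\right) - 61} - 37383 = \frac{1}{\frac{293}{184} - 61} - 37383 = \frac{1}{- \frac{10931}{184}} - 37383 = - \frac{184}{10931} - 37383 = - \frac{408633757}{10931}$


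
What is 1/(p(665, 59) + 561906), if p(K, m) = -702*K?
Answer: 1/95076 ≈ 1.0518e-5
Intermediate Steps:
1/(p(665, 59) + 561906) = 1/(-702*665 + 561906) = 1/(-466830 + 561906) = 1/95076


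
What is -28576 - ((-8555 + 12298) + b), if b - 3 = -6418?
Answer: -25904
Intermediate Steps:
b = -6415 (b = 3 - 6418 = -6415)
-28576 - ((-8555 + 12298) + b) = -28576 - ((-8555 + 12298) - 6415) = -28576 - (3743 - 6415) = -28576 - 1*(-2672) = -28576 + 2672 = -25904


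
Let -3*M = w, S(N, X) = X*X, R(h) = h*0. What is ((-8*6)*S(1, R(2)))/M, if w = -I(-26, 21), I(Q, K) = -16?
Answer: 0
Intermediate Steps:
R(h) = 0
S(N, X) = X**2
w = 16 (w = -1*(-16) = 16)
M = -16/3 (M = -1/3*16 = -16/3 ≈ -5.3333)
((-8*6)*S(1, R(2)))/M = (-8*6*0**2)/(-16/3) = -48*0*(-3/16) = 0*(-3/16) = 0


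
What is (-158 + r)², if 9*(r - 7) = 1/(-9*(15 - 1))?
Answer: 29321425225/1285956 ≈ 22801.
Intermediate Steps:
r = 7937/1134 (r = 7 + 1/(9*((-9*(15 - 1)))) = 7 + 1/(9*((-9*14))) = 7 + (⅑)/(-126) = 7 + (⅑)*(-1/126) = 7 - 1/1134 = 7937/1134 ≈ 6.9991)
(-158 + r)² = (-158 + 7937/1134)² = (-171235/1134)² = 29321425225/1285956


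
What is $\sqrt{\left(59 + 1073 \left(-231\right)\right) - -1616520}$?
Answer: $2 \sqrt{342179} \approx 1169.9$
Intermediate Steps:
$\sqrt{\left(59 + 1073 \left(-231\right)\right) - -1616520} = \sqrt{\left(59 - 247863\right) + 1616520} = \sqrt{-247804 + 1616520} = \sqrt{1368716} = 2 \sqrt{342179}$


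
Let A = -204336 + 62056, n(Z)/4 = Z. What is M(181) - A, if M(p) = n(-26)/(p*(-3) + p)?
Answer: 25752732/181 ≈ 1.4228e+5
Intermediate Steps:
n(Z) = 4*Z
A = -142280
M(p) = 52/p (M(p) = (4*(-26))/(p*(-3) + p) = -104/(-3*p + p) = -104*(-1/(2*p)) = -(-52)/p = 52/p)
M(181) - A = 52/181 - 1*(-142280) = 52*(1/181) + 142280 = 52/181 + 142280 = 25752732/181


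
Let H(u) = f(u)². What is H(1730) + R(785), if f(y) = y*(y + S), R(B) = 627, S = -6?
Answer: 8895425551027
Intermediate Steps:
f(y) = y*(-6 + y) (f(y) = y*(y - 6) = y*(-6 + y))
H(u) = u²*(-6 + u)² (H(u) = (u*(-6 + u))² = u²*(-6 + u)²)
H(1730) + R(785) = 1730²*(-6 + 1730)² + 627 = 2992900*1724² + 627 = 2992900*2972176 + 627 = 8895425550400 + 627 = 8895425551027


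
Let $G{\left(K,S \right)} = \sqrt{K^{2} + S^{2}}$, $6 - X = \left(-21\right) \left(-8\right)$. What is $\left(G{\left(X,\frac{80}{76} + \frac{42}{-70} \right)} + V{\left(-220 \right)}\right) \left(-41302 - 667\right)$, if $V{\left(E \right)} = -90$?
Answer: $3777210 - \frac{41969 \sqrt{236853949}}{95} \approx -3.0218 \cdot 10^{6}$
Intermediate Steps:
$X = -162$ ($X = 6 - \left(-21\right) \left(-8\right) = 6 - 168 = -162$)
$\left(G{\left(X,\frac{80}{76} + \frac{42}{-70} \right)} + V{\left(-220 \right)}\right) \left(-41302 - 667\right) = \left(\sqrt{\left(-162\right)^{2} + \left(\frac{80}{76} + \frac{42}{-70}\right)^{2}} - 90\right) \left(-41302 - 667\right) = \left(\sqrt{26244 + \left(80 \cdot \frac{1}{76} + 42 \left(- \frac{1}{70}\right)\right)^{2}} - 90\right) \left(-41969\right) = \left(\sqrt{26244 + \left(\frac{20}{19} - \frac{3}{5}\right)^{2}} - 90\right) \left(-41969\right) = \left(\sqrt{26244 + \left(\frac{43}{95}\right)^{2}} - 90\right) \left(-41969\right) = \left(\sqrt{26244 + \frac{1849}{9025}} - 90\right) \left(-41969\right) = \left(\sqrt{\frac{236853949}{9025}} - 90\right) \left(-41969\right) = \left(\frac{\sqrt{236853949}}{95} - 90\right) \left(-41969\right) = \left(-90 + \frac{\sqrt{236853949}}{95}\right) \left(-41969\right) = 3777210 - \frac{41969 \sqrt{236853949}}{95}$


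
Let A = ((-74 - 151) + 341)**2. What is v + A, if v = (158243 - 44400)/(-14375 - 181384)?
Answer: 2634019261/195759 ≈ 13455.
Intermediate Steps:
v = -113843/195759 (v = 113843/(-195759) = 113843*(-1/195759) = -113843/195759 ≈ -0.58155)
A = 13456 (A = (-225 + 341)**2 = 116**2 = 13456)
v + A = -113843/195759 + 13456 = 2634019261/195759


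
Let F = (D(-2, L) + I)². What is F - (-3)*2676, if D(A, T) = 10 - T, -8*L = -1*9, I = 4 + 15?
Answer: 563521/64 ≈ 8805.0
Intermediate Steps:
I = 19
L = 9/8 (L = -(-1)*9/8 = -⅛*(-9) = 9/8 ≈ 1.1250)
F = 49729/64 (F = ((10 - 1*9/8) + 19)² = ((10 - 9/8) + 19)² = (71/8 + 19)² = (223/8)² = 49729/64 ≈ 777.02)
F - (-3)*2676 = 49729/64 - (-3)*2676 = 49729/64 - 1*(-8028) = 49729/64 + 8028 = 563521/64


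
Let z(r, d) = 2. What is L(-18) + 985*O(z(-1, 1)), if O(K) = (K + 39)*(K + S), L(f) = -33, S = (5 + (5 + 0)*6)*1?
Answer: 1494212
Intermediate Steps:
S = 35 (S = (5 + 5*6)*1 = (5 + 30)*1 = 35*1 = 35)
O(K) = (35 + K)*(39 + K) (O(K) = (K + 39)*(K + 35) = (39 + K)*(35 + K) = (35 + K)*(39 + K))
L(-18) + 985*O(z(-1, 1)) = -33 + 985*(1365 + 2² + 74*2) = -33 + 985*(1365 + 4 + 148) = -33 + 985*1517 = -33 + 1494245 = 1494212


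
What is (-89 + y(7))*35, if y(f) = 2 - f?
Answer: -3290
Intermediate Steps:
(-89 + y(7))*35 = (-89 + (2 - 1*7))*35 = (-89 + (2 - 7))*35 = (-89 - 5)*35 = -94*35 = -3290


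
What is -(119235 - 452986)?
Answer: 333751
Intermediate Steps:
-(119235 - 452986) = -1*(-333751) = 333751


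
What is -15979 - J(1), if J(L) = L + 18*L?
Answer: -15998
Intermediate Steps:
J(L) = 19*L
-15979 - J(1) = -15979 - 19 = -15998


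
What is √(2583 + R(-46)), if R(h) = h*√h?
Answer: √(2583 - 46*I*√46) ≈ 50.915 - 3.0638*I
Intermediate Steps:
R(h) = h^(3/2)
√(2583 + R(-46)) = √(2583 + (-46)^(3/2)) = √(2583 - 46*I*√46)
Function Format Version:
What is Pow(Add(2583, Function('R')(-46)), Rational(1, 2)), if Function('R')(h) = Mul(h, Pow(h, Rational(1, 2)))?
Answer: Pow(Add(2583, Mul(-46, I, Pow(46, Rational(1, 2)))), Rational(1, 2)) ≈ Add(50.915, Mul(-3.0638, I))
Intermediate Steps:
Function('R')(h) = Pow(h, Rational(3, 2))
Pow(Add(2583, Function('R')(-46)), Rational(1, 2)) = Pow(Add(2583, Pow(-46, Rational(3, 2))), Rational(1, 2)) = Pow(Add(2583, Mul(-46, I, Pow(46, Rational(1, 2)))), Rational(1, 2))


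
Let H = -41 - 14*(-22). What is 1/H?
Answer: 1/267 ≈ 0.0037453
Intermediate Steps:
H = 267 (H = -41 + 308 = 267)
1/H = 1/267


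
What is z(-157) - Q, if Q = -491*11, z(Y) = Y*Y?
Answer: 30050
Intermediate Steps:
z(Y) = Y²
Q = -5401
z(-157) - Q = (-157)² - 1*(-5401) = 24649 + 5401 = 30050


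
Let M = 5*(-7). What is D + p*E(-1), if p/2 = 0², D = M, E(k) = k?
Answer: -35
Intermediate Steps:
M = -35
D = -35
p = 0 (p = 2*0² = 2*0 = 0)
D + p*E(-1) = -35 + 0*(-1) = -35 + 0 = -35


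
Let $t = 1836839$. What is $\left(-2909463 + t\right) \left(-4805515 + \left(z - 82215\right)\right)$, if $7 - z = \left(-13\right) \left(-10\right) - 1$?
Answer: $5242827363648$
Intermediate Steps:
$z = -122$ ($z = 7 - \left(\left(-13\right) \left(-10\right) - 1\right) = 7 - \left(130 - 1\right) = 7 - 129 = -122$)
$\left(-2909463 + t\right) \left(-4805515 + \left(z - 82215\right)\right) = \left(-2909463 + 1836839\right) \left(-4805515 - 82337\right) = - 1072624 \left(-4805515 - 82337\right) = \left(-1072624\right) \left(-4887852\right) = 5242827363648$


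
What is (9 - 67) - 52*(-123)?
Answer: 6338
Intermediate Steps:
(9 - 67) - 52*(-123) = -58 + 6396 = 6338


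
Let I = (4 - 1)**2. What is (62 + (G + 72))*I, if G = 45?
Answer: 1611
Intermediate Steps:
I = 9 (I = 3**2 = 9)
(62 + (G + 72))*I = (62 + (45 + 72))*9 = (62 + 117)*9 = 179*9 = 1611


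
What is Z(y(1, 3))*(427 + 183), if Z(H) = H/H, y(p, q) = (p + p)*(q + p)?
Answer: 610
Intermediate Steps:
y(p, q) = 2*p*(p + q) (y(p, q) = (2*p)*(p + q) = 2*p*(p + q))
Z(H) = 1
Z(y(1, 3))*(427 + 183) = 1*(427 + 183) = 1*610 = 610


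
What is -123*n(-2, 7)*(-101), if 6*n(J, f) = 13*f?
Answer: 376831/2 ≈ 1.8842e+5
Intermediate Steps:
n(J, f) = 13*f/6 (n(J, f) = (13*f)/6 = 13*f/6)
-123*n(-2, 7)*(-101) = -533*7/2*(-101) = -123*91/6*(-101) = -3731/2*(-101) = 376831/2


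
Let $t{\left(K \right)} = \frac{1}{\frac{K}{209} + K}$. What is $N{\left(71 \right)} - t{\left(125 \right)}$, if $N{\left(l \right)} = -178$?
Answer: $- \frac{4672709}{26250} \approx -178.01$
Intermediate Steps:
$t{\left(K \right)} = \frac{209}{210 K}$ ($t{\left(K \right)} = \frac{1}{K \frac{1}{209} + K} = \frac{1}{\frac{K}{209} + K} = \frac{1}{\frac{210}{209} K} = \frac{209}{210 K}$)
$N{\left(71 \right)} - t{\left(125 \right)} = -178 - \frac{209}{210 \cdot 125} = -178 - \frac{209}{210} \cdot \frac{1}{125} = -178 - \frac{209}{26250} = - \frac{4672709}{26250}$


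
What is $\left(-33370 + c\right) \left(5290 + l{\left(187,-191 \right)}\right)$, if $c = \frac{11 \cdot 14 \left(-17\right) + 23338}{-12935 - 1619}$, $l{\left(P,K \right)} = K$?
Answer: $- \frac{1238260791150}{7277} \approx -1.7016 \cdot 10^{8}$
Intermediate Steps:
$c = - \frac{10360}{7277}$ ($c = \frac{154 \left(-17\right) + 23338}{-14554} = \left(-2618 + 23338\right) \left(- \frac{1}{14554}\right) = 20720 \left(- \frac{1}{14554}\right) = - \frac{10360}{7277} \approx -1.4237$)
$\left(-33370 + c\right) \left(5290 + l{\left(187,-191 \right)}\right) = \left(-33370 - \frac{10360}{7277}\right) \left(5290 - 191\right) = \left(- \frac{242843850}{7277}\right) 5099 = - \frac{1238260791150}{7277}$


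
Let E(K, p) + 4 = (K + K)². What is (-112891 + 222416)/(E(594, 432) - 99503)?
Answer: 109525/1311837 ≈ 0.083490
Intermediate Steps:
E(K, p) = -4 + 4*K² (E(K, p) = -4 + (K + K)² = -4 + (2*K)² = -4 + 4*K²)
(-112891 + 222416)/(E(594, 432) - 99503) = (-112891 + 222416)/((-4 + 4*594²) - 99503) = 109525/((-4 + 4*352836) - 99503) = 109525/((-4 + 1411344) - 99503) = 109525/(1411340 - 99503) = 109525/1311837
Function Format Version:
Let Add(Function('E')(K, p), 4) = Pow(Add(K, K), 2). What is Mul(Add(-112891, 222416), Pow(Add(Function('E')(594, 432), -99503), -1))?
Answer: Rational(109525, 1311837) ≈ 0.083490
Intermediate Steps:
Function('E')(K, p) = Add(-4, Mul(4, Pow(K, 2))) (Function('E')(K, p) = Add(-4, Pow(Add(K, K), 2)) = Add(-4, Pow(Mul(2, K), 2)) = Add(-4, Mul(4, Pow(K, 2))))
Mul(Add(-112891, 222416), Pow(Add(Function('E')(594, 432), -99503), -1)) = Mul(Add(-112891, 222416), Pow(Add(Add(-4, Mul(4, Pow(594, 2))), -99503), -1)) = Mul(109525, Pow(Add(Add(-4, Mul(4, 352836)), -99503), -1)) = Mul(109525, Pow(Add(Add(-4, 1411344), -99503), -1)) = Mul(109525, Pow(Add(1411340, -99503), -1)) = Mul(109525, Pow(1311837, -1)) = Mul(109525, Rational(1, 1311837)) = Rational(109525, 1311837)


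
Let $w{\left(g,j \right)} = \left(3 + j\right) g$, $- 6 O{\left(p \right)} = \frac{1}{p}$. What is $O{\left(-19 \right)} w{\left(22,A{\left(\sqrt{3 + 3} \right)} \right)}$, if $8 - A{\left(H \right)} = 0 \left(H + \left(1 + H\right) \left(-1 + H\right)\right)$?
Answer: $\frac{121}{57} \approx 2.1228$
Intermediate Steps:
$O{\left(p \right)} = - \frac{1}{6 p}$
$A{\left(H \right)} = 8$ ($A{\left(H \right)} = 8 - 0 \left(H + \left(1 + H\right) \left(-1 + H\right)\right) = 8 - 0 = 8 + 0 = 8$)
$w{\left(g,j \right)} = g \left(3 + j\right)$
$O{\left(-19 \right)} w{\left(22,A{\left(\sqrt{3 + 3} \right)} \right)} = - \frac{1}{6 \left(-19\right)} 22 \left(3 + 8\right) = \left(- \frac{1}{6}\right) \left(- \frac{1}{19}\right) 22 \cdot 11 = \frac{1}{114} \cdot 242 = \frac{121}{57}$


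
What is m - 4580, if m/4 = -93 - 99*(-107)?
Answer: 37420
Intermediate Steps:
m = 42000 (m = 4*(-93 - 99*(-107)) = 4*(-93 + 10593) = 4*10500 = 42000)
m - 4580 = 42000 - 4580 = 37420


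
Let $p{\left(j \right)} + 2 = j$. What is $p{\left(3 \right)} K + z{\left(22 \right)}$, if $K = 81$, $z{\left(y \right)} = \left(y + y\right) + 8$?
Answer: $133$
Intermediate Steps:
$z{\left(y \right)} = 8 + 2 y$ ($z{\left(y \right)} = 2 y + 8 = 8 + 2 y$)
$p{\left(j \right)} = -2 + j$
$p{\left(3 \right)} K + z{\left(22 \right)} = \left(-2 + 3\right) 81 + \left(8 + 2 \cdot 22\right) = 1 \cdot 81 + \left(8 + 44\right) = 81 + 52 = 133$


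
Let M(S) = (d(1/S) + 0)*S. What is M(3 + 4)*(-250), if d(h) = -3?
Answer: 5250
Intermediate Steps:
M(S) = -3*S (M(S) = (-3 + 0)*S = -3*S)
M(3 + 4)*(-250) = -3*(3 + 4)*(-250) = -3*7*(-250) = -21*(-250) = 5250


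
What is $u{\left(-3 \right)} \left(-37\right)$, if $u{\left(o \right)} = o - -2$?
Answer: $37$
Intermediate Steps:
$u{\left(o \right)} = 2 + o$ ($u{\left(o \right)} = o + 2 = 2 + o$)
$u{\left(-3 \right)} \left(-37\right) = \left(2 - 3\right) \left(-37\right) = \left(-1\right) \left(-37\right) = 37$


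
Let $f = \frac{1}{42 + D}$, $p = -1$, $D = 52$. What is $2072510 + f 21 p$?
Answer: $\frac{194815919}{94} \approx 2.0725 \cdot 10^{6}$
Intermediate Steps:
$f = \frac{1}{94}$ ($f = \frac{1}{42 + 52} = \frac{1}{94} \approx 0.010638$)
$2072510 + f 21 p = 2072510 + \frac{1}{94} \cdot 21 \left(-1\right) = 2072510 + \frac{21}{94} \left(-1\right) = 2072510 - \frac{21}{94} = \frac{194815919}{94}$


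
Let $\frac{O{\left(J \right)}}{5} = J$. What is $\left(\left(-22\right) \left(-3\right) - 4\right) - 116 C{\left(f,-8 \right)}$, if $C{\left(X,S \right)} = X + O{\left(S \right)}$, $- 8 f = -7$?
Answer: $\frac{9201}{2} \approx 4600.5$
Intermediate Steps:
$f = \frac{7}{8}$ ($f = \left(- \frac{1}{8}\right) \left(-7\right) = \frac{7}{8} \approx 0.875$)
$O{\left(J \right)} = 5 J$
$C{\left(X,S \right)} = X + 5 S$
$\left(\left(-22\right) \left(-3\right) - 4\right) - 116 C{\left(f,-8 \right)} = \left(\left(-22\right) \left(-3\right) - 4\right) - 116 \left(\frac{7}{8} + 5 \left(-8\right)\right) = \left(66 - 4\right) - 116 \left(\frac{7}{8} - 40\right) = 62 - - \frac{9077}{2} = 62 + \frac{9077}{2} = \frac{9201}{2}$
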